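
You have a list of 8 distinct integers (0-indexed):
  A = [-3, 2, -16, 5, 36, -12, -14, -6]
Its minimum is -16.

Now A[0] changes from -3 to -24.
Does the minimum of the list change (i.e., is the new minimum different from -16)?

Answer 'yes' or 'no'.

Answer: yes

Derivation:
Old min = -16
Change: A[0] -3 -> -24
Changed element was NOT the min; min changes only if -24 < -16.
New min = -24; changed? yes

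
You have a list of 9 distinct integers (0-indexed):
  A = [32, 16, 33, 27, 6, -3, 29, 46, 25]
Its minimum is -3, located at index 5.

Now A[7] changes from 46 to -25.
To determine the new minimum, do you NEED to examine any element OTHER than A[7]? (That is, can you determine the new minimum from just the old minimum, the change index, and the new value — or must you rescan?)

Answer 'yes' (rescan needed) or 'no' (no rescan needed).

Answer: no

Derivation:
Old min = -3 at index 5
Change at index 7: 46 -> -25
Index 7 was NOT the min. New min = min(-3, -25). No rescan of other elements needed.
Needs rescan: no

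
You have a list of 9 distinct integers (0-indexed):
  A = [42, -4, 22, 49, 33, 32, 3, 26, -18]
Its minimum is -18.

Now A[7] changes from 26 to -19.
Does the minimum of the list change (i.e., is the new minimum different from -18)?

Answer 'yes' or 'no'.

Old min = -18
Change: A[7] 26 -> -19
Changed element was NOT the min; min changes only if -19 < -18.
New min = -19; changed? yes

Answer: yes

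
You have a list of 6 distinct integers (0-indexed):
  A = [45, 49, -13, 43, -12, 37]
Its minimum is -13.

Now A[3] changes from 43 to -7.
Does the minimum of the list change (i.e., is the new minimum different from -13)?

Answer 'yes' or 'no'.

Answer: no

Derivation:
Old min = -13
Change: A[3] 43 -> -7
Changed element was NOT the min; min changes only if -7 < -13.
New min = -13; changed? no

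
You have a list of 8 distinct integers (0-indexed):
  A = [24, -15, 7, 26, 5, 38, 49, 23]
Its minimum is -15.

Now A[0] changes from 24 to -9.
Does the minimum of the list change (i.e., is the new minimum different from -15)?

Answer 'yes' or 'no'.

Old min = -15
Change: A[0] 24 -> -9
Changed element was NOT the min; min changes only if -9 < -15.
New min = -15; changed? no

Answer: no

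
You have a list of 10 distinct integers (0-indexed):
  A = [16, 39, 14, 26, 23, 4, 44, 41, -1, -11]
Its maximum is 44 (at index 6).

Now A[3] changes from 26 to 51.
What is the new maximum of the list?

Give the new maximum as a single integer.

Old max = 44 (at index 6)
Change: A[3] 26 -> 51
Changed element was NOT the old max.
  New max = max(old_max, new_val) = max(44, 51) = 51

Answer: 51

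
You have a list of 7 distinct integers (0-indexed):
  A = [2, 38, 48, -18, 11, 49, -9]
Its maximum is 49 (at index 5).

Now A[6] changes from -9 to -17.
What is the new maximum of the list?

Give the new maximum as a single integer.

Answer: 49

Derivation:
Old max = 49 (at index 5)
Change: A[6] -9 -> -17
Changed element was NOT the old max.
  New max = max(old_max, new_val) = max(49, -17) = 49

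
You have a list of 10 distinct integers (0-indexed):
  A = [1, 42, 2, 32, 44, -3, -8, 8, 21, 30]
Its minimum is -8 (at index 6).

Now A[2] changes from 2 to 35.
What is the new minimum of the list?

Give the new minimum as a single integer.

Answer: -8

Derivation:
Old min = -8 (at index 6)
Change: A[2] 2 -> 35
Changed element was NOT the old min.
  New min = min(old_min, new_val) = min(-8, 35) = -8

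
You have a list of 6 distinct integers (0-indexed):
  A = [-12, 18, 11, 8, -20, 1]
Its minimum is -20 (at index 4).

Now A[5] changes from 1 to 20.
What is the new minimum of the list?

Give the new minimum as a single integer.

Old min = -20 (at index 4)
Change: A[5] 1 -> 20
Changed element was NOT the old min.
  New min = min(old_min, new_val) = min(-20, 20) = -20

Answer: -20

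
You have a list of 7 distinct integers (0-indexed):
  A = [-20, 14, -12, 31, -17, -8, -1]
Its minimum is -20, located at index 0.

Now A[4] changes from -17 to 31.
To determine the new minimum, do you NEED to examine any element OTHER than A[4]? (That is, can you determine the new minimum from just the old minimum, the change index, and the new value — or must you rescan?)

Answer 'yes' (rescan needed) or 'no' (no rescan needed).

Answer: no

Derivation:
Old min = -20 at index 0
Change at index 4: -17 -> 31
Index 4 was NOT the min. New min = min(-20, 31). No rescan of other elements needed.
Needs rescan: no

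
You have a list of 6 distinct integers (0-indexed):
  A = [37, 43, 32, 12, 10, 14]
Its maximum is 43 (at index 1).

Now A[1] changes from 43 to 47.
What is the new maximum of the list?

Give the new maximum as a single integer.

Answer: 47

Derivation:
Old max = 43 (at index 1)
Change: A[1] 43 -> 47
Changed element WAS the max -> may need rescan.
  Max of remaining elements: 37
  New max = max(47, 37) = 47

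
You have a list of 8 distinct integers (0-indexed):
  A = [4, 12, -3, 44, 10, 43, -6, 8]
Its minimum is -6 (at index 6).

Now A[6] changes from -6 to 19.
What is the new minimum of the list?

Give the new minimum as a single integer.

Answer: -3

Derivation:
Old min = -6 (at index 6)
Change: A[6] -6 -> 19
Changed element WAS the min. Need to check: is 19 still <= all others?
  Min of remaining elements: -3
  New min = min(19, -3) = -3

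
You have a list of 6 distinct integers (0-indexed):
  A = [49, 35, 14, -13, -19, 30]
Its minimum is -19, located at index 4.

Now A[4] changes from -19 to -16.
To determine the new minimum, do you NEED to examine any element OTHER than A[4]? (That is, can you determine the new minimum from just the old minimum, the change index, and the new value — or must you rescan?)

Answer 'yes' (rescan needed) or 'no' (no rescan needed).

Old min = -19 at index 4
Change at index 4: -19 -> -16
Index 4 WAS the min and new value -16 > old min -19. Must rescan other elements to find the new min.
Needs rescan: yes

Answer: yes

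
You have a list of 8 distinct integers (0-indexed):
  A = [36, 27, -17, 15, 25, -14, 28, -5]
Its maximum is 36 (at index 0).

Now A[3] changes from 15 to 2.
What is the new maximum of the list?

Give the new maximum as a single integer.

Old max = 36 (at index 0)
Change: A[3] 15 -> 2
Changed element was NOT the old max.
  New max = max(old_max, new_val) = max(36, 2) = 36

Answer: 36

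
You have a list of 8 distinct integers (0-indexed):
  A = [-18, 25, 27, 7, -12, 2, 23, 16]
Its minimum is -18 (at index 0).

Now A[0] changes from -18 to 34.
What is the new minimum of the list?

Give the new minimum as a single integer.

Old min = -18 (at index 0)
Change: A[0] -18 -> 34
Changed element WAS the min. Need to check: is 34 still <= all others?
  Min of remaining elements: -12
  New min = min(34, -12) = -12

Answer: -12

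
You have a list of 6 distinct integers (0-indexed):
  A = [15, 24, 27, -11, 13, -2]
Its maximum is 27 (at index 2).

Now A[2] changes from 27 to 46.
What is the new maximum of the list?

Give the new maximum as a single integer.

Answer: 46

Derivation:
Old max = 27 (at index 2)
Change: A[2] 27 -> 46
Changed element WAS the max -> may need rescan.
  Max of remaining elements: 24
  New max = max(46, 24) = 46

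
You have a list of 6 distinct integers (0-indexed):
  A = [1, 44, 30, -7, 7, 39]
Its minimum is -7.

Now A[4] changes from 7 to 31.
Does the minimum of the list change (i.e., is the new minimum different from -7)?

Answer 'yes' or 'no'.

Answer: no

Derivation:
Old min = -7
Change: A[4] 7 -> 31
Changed element was NOT the min; min changes only if 31 < -7.
New min = -7; changed? no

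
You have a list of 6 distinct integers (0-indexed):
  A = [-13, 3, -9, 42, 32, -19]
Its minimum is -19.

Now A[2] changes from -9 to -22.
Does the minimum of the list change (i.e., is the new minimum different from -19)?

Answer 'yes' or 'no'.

Old min = -19
Change: A[2] -9 -> -22
Changed element was NOT the min; min changes only if -22 < -19.
New min = -22; changed? yes

Answer: yes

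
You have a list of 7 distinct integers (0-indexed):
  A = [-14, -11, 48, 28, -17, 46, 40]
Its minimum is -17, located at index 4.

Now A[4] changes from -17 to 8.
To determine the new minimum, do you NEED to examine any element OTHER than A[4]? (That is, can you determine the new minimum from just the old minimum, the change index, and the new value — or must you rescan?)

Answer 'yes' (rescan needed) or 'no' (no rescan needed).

Answer: yes

Derivation:
Old min = -17 at index 4
Change at index 4: -17 -> 8
Index 4 WAS the min and new value 8 > old min -17. Must rescan other elements to find the new min.
Needs rescan: yes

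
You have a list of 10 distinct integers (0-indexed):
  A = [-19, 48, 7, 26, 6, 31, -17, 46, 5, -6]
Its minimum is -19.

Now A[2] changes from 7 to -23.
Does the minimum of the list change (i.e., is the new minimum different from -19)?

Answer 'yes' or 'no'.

Old min = -19
Change: A[2] 7 -> -23
Changed element was NOT the min; min changes only if -23 < -19.
New min = -23; changed? yes

Answer: yes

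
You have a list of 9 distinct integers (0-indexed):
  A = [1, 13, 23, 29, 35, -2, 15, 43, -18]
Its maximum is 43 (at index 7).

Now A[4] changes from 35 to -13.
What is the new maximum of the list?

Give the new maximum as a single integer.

Old max = 43 (at index 7)
Change: A[4] 35 -> -13
Changed element was NOT the old max.
  New max = max(old_max, new_val) = max(43, -13) = 43

Answer: 43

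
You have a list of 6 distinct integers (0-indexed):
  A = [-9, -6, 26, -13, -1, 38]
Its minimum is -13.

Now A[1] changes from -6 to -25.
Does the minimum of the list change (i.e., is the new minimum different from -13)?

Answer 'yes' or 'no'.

Answer: yes

Derivation:
Old min = -13
Change: A[1] -6 -> -25
Changed element was NOT the min; min changes only if -25 < -13.
New min = -25; changed? yes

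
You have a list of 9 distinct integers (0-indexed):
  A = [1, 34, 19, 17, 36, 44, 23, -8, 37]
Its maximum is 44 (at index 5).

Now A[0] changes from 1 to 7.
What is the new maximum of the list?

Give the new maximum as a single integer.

Answer: 44

Derivation:
Old max = 44 (at index 5)
Change: A[0] 1 -> 7
Changed element was NOT the old max.
  New max = max(old_max, new_val) = max(44, 7) = 44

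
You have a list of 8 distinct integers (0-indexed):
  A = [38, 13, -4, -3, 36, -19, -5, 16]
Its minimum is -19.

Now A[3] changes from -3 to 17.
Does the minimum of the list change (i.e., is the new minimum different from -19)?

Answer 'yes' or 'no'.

Answer: no

Derivation:
Old min = -19
Change: A[3] -3 -> 17
Changed element was NOT the min; min changes only if 17 < -19.
New min = -19; changed? no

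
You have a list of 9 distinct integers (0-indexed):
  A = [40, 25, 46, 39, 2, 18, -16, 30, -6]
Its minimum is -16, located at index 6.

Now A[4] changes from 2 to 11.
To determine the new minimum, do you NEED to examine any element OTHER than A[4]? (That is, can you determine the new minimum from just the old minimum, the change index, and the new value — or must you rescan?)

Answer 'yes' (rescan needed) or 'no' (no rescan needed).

Answer: no

Derivation:
Old min = -16 at index 6
Change at index 4: 2 -> 11
Index 4 was NOT the min. New min = min(-16, 11). No rescan of other elements needed.
Needs rescan: no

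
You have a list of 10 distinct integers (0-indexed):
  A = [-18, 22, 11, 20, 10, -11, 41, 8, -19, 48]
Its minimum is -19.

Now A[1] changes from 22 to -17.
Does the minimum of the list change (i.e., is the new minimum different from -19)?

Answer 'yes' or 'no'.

Old min = -19
Change: A[1] 22 -> -17
Changed element was NOT the min; min changes only if -17 < -19.
New min = -19; changed? no

Answer: no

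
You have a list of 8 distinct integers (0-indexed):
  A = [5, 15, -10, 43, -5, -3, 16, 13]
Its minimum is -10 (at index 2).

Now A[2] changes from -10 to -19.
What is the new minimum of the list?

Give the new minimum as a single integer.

Answer: -19

Derivation:
Old min = -10 (at index 2)
Change: A[2] -10 -> -19
Changed element WAS the min. Need to check: is -19 still <= all others?
  Min of remaining elements: -5
  New min = min(-19, -5) = -19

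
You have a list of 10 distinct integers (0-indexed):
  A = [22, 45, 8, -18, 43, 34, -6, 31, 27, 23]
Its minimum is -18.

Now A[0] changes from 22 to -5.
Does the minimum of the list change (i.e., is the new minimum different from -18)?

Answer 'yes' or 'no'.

Old min = -18
Change: A[0] 22 -> -5
Changed element was NOT the min; min changes only if -5 < -18.
New min = -18; changed? no

Answer: no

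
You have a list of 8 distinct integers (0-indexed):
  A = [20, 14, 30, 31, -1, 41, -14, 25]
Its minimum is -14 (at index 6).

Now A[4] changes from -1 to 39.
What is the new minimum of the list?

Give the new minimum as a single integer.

Old min = -14 (at index 6)
Change: A[4] -1 -> 39
Changed element was NOT the old min.
  New min = min(old_min, new_val) = min(-14, 39) = -14

Answer: -14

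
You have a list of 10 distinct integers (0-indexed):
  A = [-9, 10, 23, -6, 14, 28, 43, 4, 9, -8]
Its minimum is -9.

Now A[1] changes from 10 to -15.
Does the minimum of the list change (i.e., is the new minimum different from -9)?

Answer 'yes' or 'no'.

Answer: yes

Derivation:
Old min = -9
Change: A[1] 10 -> -15
Changed element was NOT the min; min changes only if -15 < -9.
New min = -15; changed? yes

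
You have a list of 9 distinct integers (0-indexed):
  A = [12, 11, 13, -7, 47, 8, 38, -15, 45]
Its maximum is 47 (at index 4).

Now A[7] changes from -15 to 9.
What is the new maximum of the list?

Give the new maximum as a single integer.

Answer: 47

Derivation:
Old max = 47 (at index 4)
Change: A[7] -15 -> 9
Changed element was NOT the old max.
  New max = max(old_max, new_val) = max(47, 9) = 47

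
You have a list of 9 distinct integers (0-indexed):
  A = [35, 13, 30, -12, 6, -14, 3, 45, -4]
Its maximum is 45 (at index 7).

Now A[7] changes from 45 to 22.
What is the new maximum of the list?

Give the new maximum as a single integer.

Old max = 45 (at index 7)
Change: A[7] 45 -> 22
Changed element WAS the max -> may need rescan.
  Max of remaining elements: 35
  New max = max(22, 35) = 35

Answer: 35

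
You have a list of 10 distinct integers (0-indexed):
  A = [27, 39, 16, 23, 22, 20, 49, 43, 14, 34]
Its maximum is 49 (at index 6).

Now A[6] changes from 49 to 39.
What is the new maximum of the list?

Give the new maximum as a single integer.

Old max = 49 (at index 6)
Change: A[6] 49 -> 39
Changed element WAS the max -> may need rescan.
  Max of remaining elements: 43
  New max = max(39, 43) = 43

Answer: 43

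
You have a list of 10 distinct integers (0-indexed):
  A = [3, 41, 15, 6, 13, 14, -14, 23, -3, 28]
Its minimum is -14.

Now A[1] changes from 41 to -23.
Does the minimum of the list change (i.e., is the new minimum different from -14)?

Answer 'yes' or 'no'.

Old min = -14
Change: A[1] 41 -> -23
Changed element was NOT the min; min changes only if -23 < -14.
New min = -23; changed? yes

Answer: yes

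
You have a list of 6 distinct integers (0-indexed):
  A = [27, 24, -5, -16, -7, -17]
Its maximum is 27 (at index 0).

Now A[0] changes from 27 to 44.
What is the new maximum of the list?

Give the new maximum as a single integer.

Old max = 27 (at index 0)
Change: A[0] 27 -> 44
Changed element WAS the max -> may need rescan.
  Max of remaining elements: 24
  New max = max(44, 24) = 44

Answer: 44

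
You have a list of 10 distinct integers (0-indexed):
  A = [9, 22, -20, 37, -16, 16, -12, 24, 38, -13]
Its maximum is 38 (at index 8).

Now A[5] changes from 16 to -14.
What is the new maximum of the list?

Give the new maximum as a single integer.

Old max = 38 (at index 8)
Change: A[5] 16 -> -14
Changed element was NOT the old max.
  New max = max(old_max, new_val) = max(38, -14) = 38

Answer: 38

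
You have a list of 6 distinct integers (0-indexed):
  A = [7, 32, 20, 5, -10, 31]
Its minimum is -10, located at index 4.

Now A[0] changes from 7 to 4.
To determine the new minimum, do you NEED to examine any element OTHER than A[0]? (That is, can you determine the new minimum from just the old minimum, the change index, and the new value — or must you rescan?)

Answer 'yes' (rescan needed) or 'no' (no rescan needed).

Answer: no

Derivation:
Old min = -10 at index 4
Change at index 0: 7 -> 4
Index 0 was NOT the min. New min = min(-10, 4). No rescan of other elements needed.
Needs rescan: no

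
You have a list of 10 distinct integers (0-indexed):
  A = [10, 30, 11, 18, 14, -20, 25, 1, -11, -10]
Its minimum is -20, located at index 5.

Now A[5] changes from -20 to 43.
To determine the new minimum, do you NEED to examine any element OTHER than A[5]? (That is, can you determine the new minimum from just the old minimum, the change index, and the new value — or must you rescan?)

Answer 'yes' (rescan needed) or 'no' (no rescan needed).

Old min = -20 at index 5
Change at index 5: -20 -> 43
Index 5 WAS the min and new value 43 > old min -20. Must rescan other elements to find the new min.
Needs rescan: yes

Answer: yes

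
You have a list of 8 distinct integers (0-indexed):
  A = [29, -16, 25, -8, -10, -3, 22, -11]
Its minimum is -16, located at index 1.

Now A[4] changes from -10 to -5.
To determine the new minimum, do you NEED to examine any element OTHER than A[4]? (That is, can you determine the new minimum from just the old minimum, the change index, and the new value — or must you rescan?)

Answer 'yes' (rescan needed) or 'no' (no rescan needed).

Answer: no

Derivation:
Old min = -16 at index 1
Change at index 4: -10 -> -5
Index 4 was NOT the min. New min = min(-16, -5). No rescan of other elements needed.
Needs rescan: no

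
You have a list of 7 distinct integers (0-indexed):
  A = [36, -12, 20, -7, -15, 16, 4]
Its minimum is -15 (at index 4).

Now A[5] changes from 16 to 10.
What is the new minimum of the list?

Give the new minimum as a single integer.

Answer: -15

Derivation:
Old min = -15 (at index 4)
Change: A[5] 16 -> 10
Changed element was NOT the old min.
  New min = min(old_min, new_val) = min(-15, 10) = -15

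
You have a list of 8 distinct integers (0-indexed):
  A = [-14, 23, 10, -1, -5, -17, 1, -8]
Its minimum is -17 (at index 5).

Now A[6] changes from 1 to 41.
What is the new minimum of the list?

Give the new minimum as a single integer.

Answer: -17

Derivation:
Old min = -17 (at index 5)
Change: A[6] 1 -> 41
Changed element was NOT the old min.
  New min = min(old_min, new_val) = min(-17, 41) = -17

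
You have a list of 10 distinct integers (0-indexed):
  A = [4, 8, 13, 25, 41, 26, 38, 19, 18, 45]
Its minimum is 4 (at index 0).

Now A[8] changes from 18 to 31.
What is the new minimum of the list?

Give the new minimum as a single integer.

Answer: 4

Derivation:
Old min = 4 (at index 0)
Change: A[8] 18 -> 31
Changed element was NOT the old min.
  New min = min(old_min, new_val) = min(4, 31) = 4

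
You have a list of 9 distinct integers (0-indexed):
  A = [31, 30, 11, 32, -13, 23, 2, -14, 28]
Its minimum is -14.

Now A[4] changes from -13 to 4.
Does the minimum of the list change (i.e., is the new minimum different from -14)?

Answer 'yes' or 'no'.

Old min = -14
Change: A[4] -13 -> 4
Changed element was NOT the min; min changes only if 4 < -14.
New min = -14; changed? no

Answer: no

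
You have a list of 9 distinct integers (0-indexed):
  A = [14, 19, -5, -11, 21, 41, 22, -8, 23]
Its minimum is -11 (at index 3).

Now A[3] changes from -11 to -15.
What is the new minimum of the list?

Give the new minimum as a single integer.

Answer: -15

Derivation:
Old min = -11 (at index 3)
Change: A[3] -11 -> -15
Changed element WAS the min. Need to check: is -15 still <= all others?
  Min of remaining elements: -8
  New min = min(-15, -8) = -15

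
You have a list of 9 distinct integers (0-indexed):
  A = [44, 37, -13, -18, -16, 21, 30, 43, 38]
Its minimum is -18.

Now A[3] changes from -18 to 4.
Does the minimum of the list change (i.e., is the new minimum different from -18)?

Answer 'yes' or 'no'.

Answer: yes

Derivation:
Old min = -18
Change: A[3] -18 -> 4
Changed element was the min; new min must be rechecked.
New min = -16; changed? yes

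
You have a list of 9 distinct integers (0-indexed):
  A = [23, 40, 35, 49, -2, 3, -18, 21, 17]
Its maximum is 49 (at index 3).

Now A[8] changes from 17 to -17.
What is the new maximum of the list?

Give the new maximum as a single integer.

Old max = 49 (at index 3)
Change: A[8] 17 -> -17
Changed element was NOT the old max.
  New max = max(old_max, new_val) = max(49, -17) = 49

Answer: 49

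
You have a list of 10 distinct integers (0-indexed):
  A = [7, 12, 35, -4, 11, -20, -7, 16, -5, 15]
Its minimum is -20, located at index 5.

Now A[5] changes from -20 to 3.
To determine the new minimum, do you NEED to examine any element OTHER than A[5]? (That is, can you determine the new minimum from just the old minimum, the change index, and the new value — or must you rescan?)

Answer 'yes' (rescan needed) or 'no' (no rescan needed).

Answer: yes

Derivation:
Old min = -20 at index 5
Change at index 5: -20 -> 3
Index 5 WAS the min and new value 3 > old min -20. Must rescan other elements to find the new min.
Needs rescan: yes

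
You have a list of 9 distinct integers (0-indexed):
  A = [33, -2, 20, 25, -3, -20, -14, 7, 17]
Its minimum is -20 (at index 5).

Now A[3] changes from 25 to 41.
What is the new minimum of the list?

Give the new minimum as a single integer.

Answer: -20

Derivation:
Old min = -20 (at index 5)
Change: A[3] 25 -> 41
Changed element was NOT the old min.
  New min = min(old_min, new_val) = min(-20, 41) = -20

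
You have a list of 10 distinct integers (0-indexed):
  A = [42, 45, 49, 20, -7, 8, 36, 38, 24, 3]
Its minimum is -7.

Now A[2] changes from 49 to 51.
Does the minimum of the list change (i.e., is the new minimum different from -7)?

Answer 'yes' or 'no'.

Old min = -7
Change: A[2] 49 -> 51
Changed element was NOT the min; min changes only if 51 < -7.
New min = -7; changed? no

Answer: no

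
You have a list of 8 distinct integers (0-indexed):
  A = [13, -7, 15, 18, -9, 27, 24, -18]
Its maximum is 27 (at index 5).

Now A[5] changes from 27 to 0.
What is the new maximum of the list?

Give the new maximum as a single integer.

Answer: 24

Derivation:
Old max = 27 (at index 5)
Change: A[5] 27 -> 0
Changed element WAS the max -> may need rescan.
  Max of remaining elements: 24
  New max = max(0, 24) = 24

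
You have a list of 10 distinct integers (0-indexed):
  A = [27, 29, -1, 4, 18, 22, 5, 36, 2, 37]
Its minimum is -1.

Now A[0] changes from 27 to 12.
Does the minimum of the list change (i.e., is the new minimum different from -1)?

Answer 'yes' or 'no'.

Old min = -1
Change: A[0] 27 -> 12
Changed element was NOT the min; min changes only if 12 < -1.
New min = -1; changed? no

Answer: no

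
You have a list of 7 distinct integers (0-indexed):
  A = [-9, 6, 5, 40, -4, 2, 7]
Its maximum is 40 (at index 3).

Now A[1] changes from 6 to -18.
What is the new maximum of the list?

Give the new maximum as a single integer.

Answer: 40

Derivation:
Old max = 40 (at index 3)
Change: A[1] 6 -> -18
Changed element was NOT the old max.
  New max = max(old_max, new_val) = max(40, -18) = 40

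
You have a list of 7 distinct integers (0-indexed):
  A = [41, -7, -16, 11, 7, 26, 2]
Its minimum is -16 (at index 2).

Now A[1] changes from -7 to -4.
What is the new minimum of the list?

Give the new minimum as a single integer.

Answer: -16

Derivation:
Old min = -16 (at index 2)
Change: A[1] -7 -> -4
Changed element was NOT the old min.
  New min = min(old_min, new_val) = min(-16, -4) = -16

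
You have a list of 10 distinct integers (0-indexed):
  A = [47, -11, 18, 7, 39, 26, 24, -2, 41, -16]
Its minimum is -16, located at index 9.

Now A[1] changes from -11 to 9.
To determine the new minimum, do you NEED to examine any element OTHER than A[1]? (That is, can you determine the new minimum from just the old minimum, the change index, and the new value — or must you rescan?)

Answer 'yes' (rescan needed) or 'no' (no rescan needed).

Old min = -16 at index 9
Change at index 1: -11 -> 9
Index 1 was NOT the min. New min = min(-16, 9). No rescan of other elements needed.
Needs rescan: no

Answer: no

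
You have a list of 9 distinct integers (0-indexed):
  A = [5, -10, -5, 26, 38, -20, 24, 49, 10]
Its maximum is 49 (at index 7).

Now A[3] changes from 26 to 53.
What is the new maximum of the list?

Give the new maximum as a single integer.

Old max = 49 (at index 7)
Change: A[3] 26 -> 53
Changed element was NOT the old max.
  New max = max(old_max, new_val) = max(49, 53) = 53

Answer: 53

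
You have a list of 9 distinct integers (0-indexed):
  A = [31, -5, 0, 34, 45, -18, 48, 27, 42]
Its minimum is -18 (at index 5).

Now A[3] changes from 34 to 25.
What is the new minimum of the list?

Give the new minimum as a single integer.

Answer: -18

Derivation:
Old min = -18 (at index 5)
Change: A[3] 34 -> 25
Changed element was NOT the old min.
  New min = min(old_min, new_val) = min(-18, 25) = -18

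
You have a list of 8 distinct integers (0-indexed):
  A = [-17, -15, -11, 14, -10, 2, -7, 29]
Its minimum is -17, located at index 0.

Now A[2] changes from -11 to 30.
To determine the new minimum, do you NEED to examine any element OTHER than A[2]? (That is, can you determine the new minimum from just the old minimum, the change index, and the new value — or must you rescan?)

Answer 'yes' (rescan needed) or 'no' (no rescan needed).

Old min = -17 at index 0
Change at index 2: -11 -> 30
Index 2 was NOT the min. New min = min(-17, 30). No rescan of other elements needed.
Needs rescan: no

Answer: no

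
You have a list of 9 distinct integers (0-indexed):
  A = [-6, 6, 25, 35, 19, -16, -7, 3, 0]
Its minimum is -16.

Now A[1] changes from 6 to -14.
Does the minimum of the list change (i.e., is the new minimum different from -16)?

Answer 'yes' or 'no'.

Answer: no

Derivation:
Old min = -16
Change: A[1] 6 -> -14
Changed element was NOT the min; min changes only if -14 < -16.
New min = -16; changed? no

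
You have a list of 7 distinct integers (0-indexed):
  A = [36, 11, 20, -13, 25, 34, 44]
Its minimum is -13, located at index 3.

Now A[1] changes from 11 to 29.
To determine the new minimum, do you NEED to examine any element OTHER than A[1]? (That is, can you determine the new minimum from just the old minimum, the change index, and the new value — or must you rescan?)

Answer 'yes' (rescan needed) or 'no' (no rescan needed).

Old min = -13 at index 3
Change at index 1: 11 -> 29
Index 1 was NOT the min. New min = min(-13, 29). No rescan of other elements needed.
Needs rescan: no

Answer: no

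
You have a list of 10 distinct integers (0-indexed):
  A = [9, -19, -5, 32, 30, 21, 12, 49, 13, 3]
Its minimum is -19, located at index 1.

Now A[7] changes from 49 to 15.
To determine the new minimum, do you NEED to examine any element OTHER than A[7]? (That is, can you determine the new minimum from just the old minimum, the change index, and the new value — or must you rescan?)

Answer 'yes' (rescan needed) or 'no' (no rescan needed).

Answer: no

Derivation:
Old min = -19 at index 1
Change at index 7: 49 -> 15
Index 7 was NOT the min. New min = min(-19, 15). No rescan of other elements needed.
Needs rescan: no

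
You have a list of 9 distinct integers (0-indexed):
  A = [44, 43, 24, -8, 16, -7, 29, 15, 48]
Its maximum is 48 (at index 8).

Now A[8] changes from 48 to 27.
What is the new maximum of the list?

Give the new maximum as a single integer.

Old max = 48 (at index 8)
Change: A[8] 48 -> 27
Changed element WAS the max -> may need rescan.
  Max of remaining elements: 44
  New max = max(27, 44) = 44

Answer: 44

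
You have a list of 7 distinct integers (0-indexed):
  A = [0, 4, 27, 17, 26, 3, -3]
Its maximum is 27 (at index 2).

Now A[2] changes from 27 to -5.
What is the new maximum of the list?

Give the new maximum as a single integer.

Old max = 27 (at index 2)
Change: A[2] 27 -> -5
Changed element WAS the max -> may need rescan.
  Max of remaining elements: 26
  New max = max(-5, 26) = 26

Answer: 26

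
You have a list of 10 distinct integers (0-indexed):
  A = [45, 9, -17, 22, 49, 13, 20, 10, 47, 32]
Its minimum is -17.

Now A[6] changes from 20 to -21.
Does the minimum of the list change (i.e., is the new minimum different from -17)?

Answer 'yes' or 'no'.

Answer: yes

Derivation:
Old min = -17
Change: A[6] 20 -> -21
Changed element was NOT the min; min changes only if -21 < -17.
New min = -21; changed? yes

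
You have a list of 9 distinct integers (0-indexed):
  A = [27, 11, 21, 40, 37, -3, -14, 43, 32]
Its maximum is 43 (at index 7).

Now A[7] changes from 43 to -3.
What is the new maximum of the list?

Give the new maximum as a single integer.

Answer: 40

Derivation:
Old max = 43 (at index 7)
Change: A[7] 43 -> -3
Changed element WAS the max -> may need rescan.
  Max of remaining elements: 40
  New max = max(-3, 40) = 40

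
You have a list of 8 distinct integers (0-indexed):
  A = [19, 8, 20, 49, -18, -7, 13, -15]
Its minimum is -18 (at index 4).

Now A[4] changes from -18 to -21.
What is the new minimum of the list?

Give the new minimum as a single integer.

Old min = -18 (at index 4)
Change: A[4] -18 -> -21
Changed element WAS the min. Need to check: is -21 still <= all others?
  Min of remaining elements: -15
  New min = min(-21, -15) = -21

Answer: -21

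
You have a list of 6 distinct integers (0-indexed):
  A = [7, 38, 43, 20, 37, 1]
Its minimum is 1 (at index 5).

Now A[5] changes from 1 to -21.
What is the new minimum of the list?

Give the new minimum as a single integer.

Answer: -21

Derivation:
Old min = 1 (at index 5)
Change: A[5] 1 -> -21
Changed element WAS the min. Need to check: is -21 still <= all others?
  Min of remaining elements: 7
  New min = min(-21, 7) = -21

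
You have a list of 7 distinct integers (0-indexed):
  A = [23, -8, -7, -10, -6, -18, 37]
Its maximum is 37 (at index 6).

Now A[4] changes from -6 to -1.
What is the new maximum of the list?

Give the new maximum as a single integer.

Old max = 37 (at index 6)
Change: A[4] -6 -> -1
Changed element was NOT the old max.
  New max = max(old_max, new_val) = max(37, -1) = 37

Answer: 37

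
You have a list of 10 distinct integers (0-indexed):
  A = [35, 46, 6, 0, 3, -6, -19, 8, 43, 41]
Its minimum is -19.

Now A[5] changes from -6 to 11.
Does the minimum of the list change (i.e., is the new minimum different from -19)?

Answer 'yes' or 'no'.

Old min = -19
Change: A[5] -6 -> 11
Changed element was NOT the min; min changes only if 11 < -19.
New min = -19; changed? no

Answer: no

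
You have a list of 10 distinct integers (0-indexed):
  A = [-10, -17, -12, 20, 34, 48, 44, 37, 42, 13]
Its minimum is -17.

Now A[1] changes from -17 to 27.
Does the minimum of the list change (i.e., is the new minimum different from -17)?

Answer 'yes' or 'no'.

Old min = -17
Change: A[1] -17 -> 27
Changed element was the min; new min must be rechecked.
New min = -12; changed? yes

Answer: yes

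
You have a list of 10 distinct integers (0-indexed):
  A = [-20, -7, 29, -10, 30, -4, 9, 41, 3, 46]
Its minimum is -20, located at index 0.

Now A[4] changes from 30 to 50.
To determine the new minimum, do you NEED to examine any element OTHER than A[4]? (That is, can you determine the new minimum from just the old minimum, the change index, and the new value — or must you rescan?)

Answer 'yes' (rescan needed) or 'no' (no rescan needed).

Old min = -20 at index 0
Change at index 4: 30 -> 50
Index 4 was NOT the min. New min = min(-20, 50). No rescan of other elements needed.
Needs rescan: no

Answer: no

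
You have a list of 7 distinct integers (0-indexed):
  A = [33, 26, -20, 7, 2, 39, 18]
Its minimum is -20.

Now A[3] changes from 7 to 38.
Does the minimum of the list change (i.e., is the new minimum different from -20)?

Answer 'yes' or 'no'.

Answer: no

Derivation:
Old min = -20
Change: A[3] 7 -> 38
Changed element was NOT the min; min changes only if 38 < -20.
New min = -20; changed? no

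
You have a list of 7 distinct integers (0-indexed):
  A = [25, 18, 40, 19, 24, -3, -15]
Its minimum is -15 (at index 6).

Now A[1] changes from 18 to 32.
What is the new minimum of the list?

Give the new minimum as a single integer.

Answer: -15

Derivation:
Old min = -15 (at index 6)
Change: A[1] 18 -> 32
Changed element was NOT the old min.
  New min = min(old_min, new_val) = min(-15, 32) = -15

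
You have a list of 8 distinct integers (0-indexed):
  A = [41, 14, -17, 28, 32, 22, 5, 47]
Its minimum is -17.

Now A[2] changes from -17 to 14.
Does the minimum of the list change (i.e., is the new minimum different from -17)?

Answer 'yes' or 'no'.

Answer: yes

Derivation:
Old min = -17
Change: A[2] -17 -> 14
Changed element was the min; new min must be rechecked.
New min = 5; changed? yes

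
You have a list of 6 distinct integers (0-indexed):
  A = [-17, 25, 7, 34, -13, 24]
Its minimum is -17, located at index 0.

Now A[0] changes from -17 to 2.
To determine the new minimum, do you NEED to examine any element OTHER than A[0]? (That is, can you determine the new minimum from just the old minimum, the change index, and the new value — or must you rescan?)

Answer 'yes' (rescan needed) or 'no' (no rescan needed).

Answer: yes

Derivation:
Old min = -17 at index 0
Change at index 0: -17 -> 2
Index 0 WAS the min and new value 2 > old min -17. Must rescan other elements to find the new min.
Needs rescan: yes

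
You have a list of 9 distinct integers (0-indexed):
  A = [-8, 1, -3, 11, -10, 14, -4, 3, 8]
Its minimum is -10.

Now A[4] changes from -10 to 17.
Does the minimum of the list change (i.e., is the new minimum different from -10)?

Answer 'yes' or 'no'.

Answer: yes

Derivation:
Old min = -10
Change: A[4] -10 -> 17
Changed element was the min; new min must be rechecked.
New min = -8; changed? yes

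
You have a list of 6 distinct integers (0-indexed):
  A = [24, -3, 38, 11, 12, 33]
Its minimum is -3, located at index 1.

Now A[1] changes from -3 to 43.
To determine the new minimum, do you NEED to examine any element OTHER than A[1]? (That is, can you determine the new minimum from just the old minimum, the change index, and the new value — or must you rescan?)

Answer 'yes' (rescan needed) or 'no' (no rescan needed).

Old min = -3 at index 1
Change at index 1: -3 -> 43
Index 1 WAS the min and new value 43 > old min -3. Must rescan other elements to find the new min.
Needs rescan: yes

Answer: yes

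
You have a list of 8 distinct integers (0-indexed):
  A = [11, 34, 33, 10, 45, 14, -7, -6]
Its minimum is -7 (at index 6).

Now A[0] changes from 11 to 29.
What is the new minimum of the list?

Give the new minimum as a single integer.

Old min = -7 (at index 6)
Change: A[0] 11 -> 29
Changed element was NOT the old min.
  New min = min(old_min, new_val) = min(-7, 29) = -7

Answer: -7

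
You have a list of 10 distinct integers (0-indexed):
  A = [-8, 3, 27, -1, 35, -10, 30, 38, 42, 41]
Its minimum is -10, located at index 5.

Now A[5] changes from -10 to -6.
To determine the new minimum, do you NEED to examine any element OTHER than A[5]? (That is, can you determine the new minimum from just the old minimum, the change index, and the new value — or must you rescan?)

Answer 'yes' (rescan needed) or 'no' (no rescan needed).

Old min = -10 at index 5
Change at index 5: -10 -> -6
Index 5 WAS the min and new value -6 > old min -10. Must rescan other elements to find the new min.
Needs rescan: yes

Answer: yes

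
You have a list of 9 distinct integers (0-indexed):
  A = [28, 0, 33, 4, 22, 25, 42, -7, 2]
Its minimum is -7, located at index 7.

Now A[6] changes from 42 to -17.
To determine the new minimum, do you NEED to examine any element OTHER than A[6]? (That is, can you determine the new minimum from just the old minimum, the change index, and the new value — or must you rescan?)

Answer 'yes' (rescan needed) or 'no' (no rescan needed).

Answer: no

Derivation:
Old min = -7 at index 7
Change at index 6: 42 -> -17
Index 6 was NOT the min. New min = min(-7, -17). No rescan of other elements needed.
Needs rescan: no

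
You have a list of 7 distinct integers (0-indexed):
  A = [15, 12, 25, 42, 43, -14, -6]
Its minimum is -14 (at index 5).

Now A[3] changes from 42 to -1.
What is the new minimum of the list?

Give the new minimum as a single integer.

Old min = -14 (at index 5)
Change: A[3] 42 -> -1
Changed element was NOT the old min.
  New min = min(old_min, new_val) = min(-14, -1) = -14

Answer: -14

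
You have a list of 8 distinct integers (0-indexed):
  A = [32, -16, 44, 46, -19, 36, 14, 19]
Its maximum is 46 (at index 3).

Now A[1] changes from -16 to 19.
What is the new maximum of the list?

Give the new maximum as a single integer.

Old max = 46 (at index 3)
Change: A[1] -16 -> 19
Changed element was NOT the old max.
  New max = max(old_max, new_val) = max(46, 19) = 46

Answer: 46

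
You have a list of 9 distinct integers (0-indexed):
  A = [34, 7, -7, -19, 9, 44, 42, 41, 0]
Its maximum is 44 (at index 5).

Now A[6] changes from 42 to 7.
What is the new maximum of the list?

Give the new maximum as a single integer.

Answer: 44

Derivation:
Old max = 44 (at index 5)
Change: A[6] 42 -> 7
Changed element was NOT the old max.
  New max = max(old_max, new_val) = max(44, 7) = 44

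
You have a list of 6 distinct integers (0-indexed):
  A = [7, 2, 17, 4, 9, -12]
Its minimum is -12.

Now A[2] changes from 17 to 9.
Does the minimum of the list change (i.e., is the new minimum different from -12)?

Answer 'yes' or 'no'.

Answer: no

Derivation:
Old min = -12
Change: A[2] 17 -> 9
Changed element was NOT the min; min changes only if 9 < -12.
New min = -12; changed? no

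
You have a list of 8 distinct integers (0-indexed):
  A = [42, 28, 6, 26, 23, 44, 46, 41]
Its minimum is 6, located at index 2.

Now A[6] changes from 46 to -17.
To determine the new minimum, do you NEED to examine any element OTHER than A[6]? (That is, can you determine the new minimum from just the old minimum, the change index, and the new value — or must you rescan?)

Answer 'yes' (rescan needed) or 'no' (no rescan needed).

Old min = 6 at index 2
Change at index 6: 46 -> -17
Index 6 was NOT the min. New min = min(6, -17). No rescan of other elements needed.
Needs rescan: no

Answer: no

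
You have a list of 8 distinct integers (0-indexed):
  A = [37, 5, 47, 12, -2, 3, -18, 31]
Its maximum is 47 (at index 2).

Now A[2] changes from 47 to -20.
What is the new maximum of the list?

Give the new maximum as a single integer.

Answer: 37

Derivation:
Old max = 47 (at index 2)
Change: A[2] 47 -> -20
Changed element WAS the max -> may need rescan.
  Max of remaining elements: 37
  New max = max(-20, 37) = 37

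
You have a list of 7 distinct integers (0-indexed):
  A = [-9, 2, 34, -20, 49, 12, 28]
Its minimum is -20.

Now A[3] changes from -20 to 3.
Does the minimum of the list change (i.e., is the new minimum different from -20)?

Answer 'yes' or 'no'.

Answer: yes

Derivation:
Old min = -20
Change: A[3] -20 -> 3
Changed element was the min; new min must be rechecked.
New min = -9; changed? yes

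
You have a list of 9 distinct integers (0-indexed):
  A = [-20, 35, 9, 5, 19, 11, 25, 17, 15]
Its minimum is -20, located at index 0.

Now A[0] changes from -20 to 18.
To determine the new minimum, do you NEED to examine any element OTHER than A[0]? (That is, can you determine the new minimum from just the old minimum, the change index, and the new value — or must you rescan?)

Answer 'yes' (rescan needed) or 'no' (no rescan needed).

Old min = -20 at index 0
Change at index 0: -20 -> 18
Index 0 WAS the min and new value 18 > old min -20. Must rescan other elements to find the new min.
Needs rescan: yes

Answer: yes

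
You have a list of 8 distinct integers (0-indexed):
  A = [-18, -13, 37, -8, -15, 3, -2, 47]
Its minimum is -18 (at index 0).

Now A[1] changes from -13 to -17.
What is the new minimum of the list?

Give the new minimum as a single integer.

Answer: -18

Derivation:
Old min = -18 (at index 0)
Change: A[1] -13 -> -17
Changed element was NOT the old min.
  New min = min(old_min, new_val) = min(-18, -17) = -18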